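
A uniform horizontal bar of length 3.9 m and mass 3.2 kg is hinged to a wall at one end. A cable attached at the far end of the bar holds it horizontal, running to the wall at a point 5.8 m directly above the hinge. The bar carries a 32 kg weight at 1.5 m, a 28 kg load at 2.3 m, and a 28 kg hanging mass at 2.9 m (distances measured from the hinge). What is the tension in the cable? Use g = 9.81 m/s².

Sum moments about the hinge (the unknown hinge reaction has zero arm there).
Beam weight: 3.2 × 9.81 = 31.39 N down at 1.95 m → arm 1.95 m, τ = 31.39 × 1.95 = 61.21 N·m clockwise.
Weight: 32 × 9.81 = 313.9 N down at 1.5 m → arm 1.5 m, τ = 313.9 × 1.5 = 470.8 N·m clockwise.
Load: 28 × 9.81 = 274.7 N down at 2.3 m → arm 2.3 m, τ = 274.7 × 2.3 = 631.8 N·m clockwise.
Hanging mass: 28 × 9.81 = 274.7 N down at 2.9 m → arm 2.9 m, τ = 274.7 × 2.9 = 796.6 N·m clockwise.
Total clockwise load moment = 1960 N·m.
The cable tension T acts at 3.9 m; only its component perpendicular to the bar, T sinθ, produces torque. sinθ = h/√(h²+d²) = 5.8/√(5.8²+3.9²) = 0.8298.
Στ = 0 ⇒ T × 3.9 × 0.8298 = 1960 ⇒ T = 1960 / 3.236 = 606 N.

T ≈ 606 N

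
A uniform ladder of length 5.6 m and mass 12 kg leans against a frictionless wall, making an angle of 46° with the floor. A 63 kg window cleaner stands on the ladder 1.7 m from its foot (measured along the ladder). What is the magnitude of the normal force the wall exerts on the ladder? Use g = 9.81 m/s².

Choose the foot of the ladder as the axis so the floor normal and friction both act there and drop out.
Ladder weight 12×9.81 = 117.7 N acts at 2.8 m along the ladder; its horizontal arm is 2.8·cos46° = 1.945 m → τ = 228.9 N·m clockwise.
Window cleaner: 63×9.81 = 618 N at 1.7 m → arm 1.181 m → τ = 729.9 N·m clockwise.
Wall normal N acts horizontally at the top; its moment arm is the height L sinθ = 5.6·sin46° = 4.028 m, counterclockwise.
Setting net torque to zero: N × 4.028 = 958.8 → N = 238 N.

N_wall ≈ 238 N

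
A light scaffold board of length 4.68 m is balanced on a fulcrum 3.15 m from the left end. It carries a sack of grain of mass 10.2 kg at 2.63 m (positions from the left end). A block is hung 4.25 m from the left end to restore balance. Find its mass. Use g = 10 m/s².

m ≈ 4.82 kg

About the fulcrum (at 3.15 m from the left end):
Sack of grain: 10.2 × 10 = 102 N down at 2.63 m → arm 0.52 m, τ = 102 × 0.52 = 53.04 N·m counterclockwise.
Net moment of known loads = 53.04 N·m counterclockwise.
An unknown mass m at 4.25 m has arm 1.1 m; its moment is m·g·1.1 clockwise.
Setting net torque to zero: m × 10 × 1.1 = 53.04 → m = 53.04 / (10 × 1.1) = 4.82 kg.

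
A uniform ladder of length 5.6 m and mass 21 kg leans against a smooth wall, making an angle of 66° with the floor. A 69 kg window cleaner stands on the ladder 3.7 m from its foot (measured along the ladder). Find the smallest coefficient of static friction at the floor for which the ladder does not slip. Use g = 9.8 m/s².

μ_min ≈ 0.277

About the foot of the ladder:
Ladder weight 21×9.8 = 205.8 N acts at 2.8 m along the ladder; its horizontal arm is 2.8·cos66° = 1.139 m → τ = 234.4 N·m clockwise.
Window cleaner: 69×9.8 = 676.2 N at 3.7 m → arm 1.505 m → τ = 1018 N·m clockwise.
Wall normal N acts horizontally at the top; its moment arm is the height L sinθ = 5.6·sin66° = 5.116 m, counterclockwise.
Setting net torque to zero: N × 5.116 = 1252 → N = 244.7 N.
ΣFx = 0 ⇒ f = N_wall = 244.7 N. ΣFy = 0 ⇒ N_floor = 882 N.
μ_min = f / N_floor = 244.7 / 882 = 0.277.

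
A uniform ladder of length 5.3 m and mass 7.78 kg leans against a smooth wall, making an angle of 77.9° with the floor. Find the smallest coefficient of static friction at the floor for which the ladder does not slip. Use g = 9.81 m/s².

μ_min ≈ 0.107

Sum moments about the foot of the ladder (the floor normal and friction both act there and drop out).
Ladder weight 7.78×9.81 = 76.32 N acts at 2.65 m along the ladder; its horizontal arm is 2.65·cos77.9° = 0.5555 m → τ = 42.4 N·m clockwise.
Wall normal N acts horizontally at the top; its moment arm is the height L sinθ = 5.3·sin77.9° = 5.182 m, counterclockwise.
For rotational equilibrium, N × 5.182 = 42.4, so N = 8.182 N.
ΣFx = 0 ⇒ f = N_wall = 8.182 N. ΣFy = 0 ⇒ N_floor = 76.32 N.
μ_min = f / N_floor = 8.182 / 76.32 = 0.107.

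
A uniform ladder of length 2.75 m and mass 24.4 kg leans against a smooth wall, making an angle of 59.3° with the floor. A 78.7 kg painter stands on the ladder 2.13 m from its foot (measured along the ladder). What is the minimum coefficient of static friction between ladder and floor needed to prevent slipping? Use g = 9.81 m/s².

μ_min ≈ 0.421

About the foot of the ladder:
Ladder weight 24.4×9.81 = 239.4 N acts at 1.375 m along the ladder; its horizontal arm is 1.375·cos59.3° = 0.702 m → τ = 168.1 N·m clockwise.
Painter: 78.7×9.81 = 772 N at 2.13 m → arm 1.087 m → τ = 839.2 N·m clockwise.
Wall normal N acts horizontally at the top; its moment arm is the height L sinθ = 2.75·sin59.3° = 2.365 m, counterclockwise.
Balancing moments: N × 2.365 = 1007, giving N = 425.8 N.
ΣFx = 0 ⇒ f = N_wall = 425.8 N. ΣFy = 0 ⇒ N_floor = 1011 N.
μ_min = f / N_floor = 425.8 / 1011 = 0.421.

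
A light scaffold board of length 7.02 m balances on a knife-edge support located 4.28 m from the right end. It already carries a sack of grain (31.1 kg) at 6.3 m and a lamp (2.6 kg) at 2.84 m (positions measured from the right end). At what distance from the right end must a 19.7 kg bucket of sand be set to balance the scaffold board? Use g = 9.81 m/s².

x ≈ 1.28 m from the right end

Choose the knife-edge support (at 4.28 m from the right end) as the axis so the support reaction has zero arm there.
Sack of grain: 31.1 × 9.81 = 305.1 N down at 6.3 m → arm 2.02 m, τ = 305.1 × 2.02 = 616.3 N·m counterclockwise.
Lamp: 2.6 × 9.81 = 25.51 N down at 2.84 m → arm 1.44 m, τ = 25.51 × 1.44 = 36.73 N·m clockwise.
Net moment of existing loads = 579.6 N·m counterclockwise.
The bucket of sand weighs 19.7 × 9.81 = 193.3 N and must supply an equal clockwise moment, so its lever arm about the knife-edge support is 579.6 / 193.3 = 3 m.
That puts it at 4.28 − 3 = 1.28 m from the right end.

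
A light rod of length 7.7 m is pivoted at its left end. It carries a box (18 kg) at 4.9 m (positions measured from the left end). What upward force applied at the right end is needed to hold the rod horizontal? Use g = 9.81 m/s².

F ≈ 112 N

Take moments about the left end.
Box: 18 × 9.81 = 176.6 N down at 4.9 m → arm 4.9 m, τ = 176.6 × 4.9 = 865.3 N·m clockwise.
Net moment of the loads = 865.3 N·m clockwise.
The upward force F acts at the right end, arm 7.7 m, giving F × 7.7 counterclockwise.
Setting net torque to zero: F × 7.7 = 865.3 → F = 865.3 / 7.7 = 112 N.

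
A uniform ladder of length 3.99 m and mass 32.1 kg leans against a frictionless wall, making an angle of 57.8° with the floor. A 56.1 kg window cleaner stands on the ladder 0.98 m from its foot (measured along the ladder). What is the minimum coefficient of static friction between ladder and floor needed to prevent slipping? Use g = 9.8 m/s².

About the foot of the ladder:
Ladder weight 32.1×9.8 = 314.6 N acts at 1.995 m along the ladder; its horizontal arm is 1.995·cos57.8° = 1.063 m → τ = 334.4 N·m clockwise.
Window cleaner: 56.1×9.8 = 549.8 N at 0.98 m → arm 0.5222 m → τ = 287.1 N·m clockwise.
Wall normal N acts horizontally at the top; its moment arm is the height L sinθ = 3.99·sin57.8° = 3.376 m, counterclockwise.
Στ = 0 ⇒ N × 3.376 = 621.5 ⇒ N = 184.1 N.
ΣFx = 0 ⇒ f = N_wall = 184.1 N. ΣFy = 0 ⇒ N_floor = 864.4 N.
μ_min = f / N_floor = 184.1 / 864.4 = 0.213.

μ_min ≈ 0.213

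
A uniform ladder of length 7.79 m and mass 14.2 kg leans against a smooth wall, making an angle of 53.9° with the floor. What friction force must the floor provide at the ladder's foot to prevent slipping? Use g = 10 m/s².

f ≈ 51.8 N

Choose the foot of the ladder as the axis so the floor normal and friction both act there and drop out.
Ladder weight 14.2×10 = 142 N acts at 3.895 m along the ladder; its horizontal arm is 3.895·cos53.9° = 2.295 m → τ = 325.9 N·m clockwise.
Wall normal N acts horizontally at the top; its moment arm is the height L sinθ = 7.79·sin53.9° = 6.294 m, counterclockwise.
Balancing moments: N × 6.294 = 325.9, giving N = 51.8 N.
ΣFx = 0: friction at the foot balances the wall's push, so f = N_wall = 51.8 N.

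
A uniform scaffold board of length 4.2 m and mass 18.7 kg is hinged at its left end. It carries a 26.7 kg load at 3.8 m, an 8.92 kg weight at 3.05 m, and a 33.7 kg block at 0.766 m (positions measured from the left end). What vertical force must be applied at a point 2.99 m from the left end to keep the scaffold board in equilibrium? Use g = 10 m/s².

About the left end:
Beam weight: 18.7 × 10 = 187 N down at 2.1 m → arm 2.1 m, τ = 187 × 2.1 = 392.7 N·m clockwise.
Load: 26.7 × 10 = 267 N down at 3.8 m → arm 3.8 m, τ = 267 × 3.8 = 1015 N·m clockwise.
Weight: 8.92 × 10 = 89.2 N down at 3.05 m → arm 3.05 m, τ = 89.2 × 3.05 = 272.1 N·m clockwise.
Block: 33.7 × 10 = 337 N down at 0.766 m → arm 0.766 m, τ = 337 × 0.766 = 258.1 N·m clockwise.
Net moment of the loads = 1938 N·m clockwise.
The upward force F acts at a point 2.99 m from the left end, arm 2.99 m, giving F × 2.99 counterclockwise.
Balancing moments: F × 2.99 = 1938, giving F = 1938 / 2.99 = 648 N.

F ≈ 648 N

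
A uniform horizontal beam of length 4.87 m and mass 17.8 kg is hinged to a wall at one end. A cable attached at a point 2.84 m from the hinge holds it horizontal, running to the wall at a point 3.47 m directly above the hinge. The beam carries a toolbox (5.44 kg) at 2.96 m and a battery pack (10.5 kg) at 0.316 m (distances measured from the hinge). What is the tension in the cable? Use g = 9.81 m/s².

T ≈ 280 N

Choose the hinge as the axis so the unknown hinge reaction has zero arm there.
Beam weight: 17.8 × 9.81 = 174.6 N down at 2.435 m → arm 2.435 m, τ = 174.6 × 2.435 = 425.2 N·m clockwise.
Toolbox: 5.44 × 9.81 = 53.37 N down at 2.96 m → arm 2.96 m, τ = 53.37 × 2.96 = 158 N·m clockwise.
Battery pack: 10.5 × 9.81 = 103 N down at 0.316 m → arm 0.316 m, τ = 103 × 0.316 = 32.55 N·m clockwise.
Total clockwise load moment = 615.8 N·m.
The cable tension T acts at 2.84 m; only its component perpendicular to the beam, T sinθ, produces torque. sinθ = h/√(h²+d²) = 3.47/√(3.47²+2.84²) = 0.7739.
Balancing moments: T × 2.84 × 0.7739 = 615.8, giving T = 615.8 / 2.198 = 280 N.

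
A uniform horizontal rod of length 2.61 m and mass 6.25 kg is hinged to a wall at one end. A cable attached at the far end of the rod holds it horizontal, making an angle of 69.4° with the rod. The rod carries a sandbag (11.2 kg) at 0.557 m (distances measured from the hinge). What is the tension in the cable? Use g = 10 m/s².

Sum moments about the hinge (the unknown hinge reaction has zero arm there).
Beam weight: 6.25 × 10 = 62.5 N down at 1.305 m → arm 1.305 m, τ = 62.5 × 1.305 = 81.56 N·m clockwise.
Sandbag: 11.2 × 10 = 112 N down at 0.557 m → arm 0.557 m, τ = 112 × 0.557 = 62.38 N·m clockwise.
Total clockwise load moment = 143.9 N·m.
The cable tension T acts at 2.61 m; only its component perpendicular to the rod, T sinθ, produces torque. sin 69.4° = 0.9361.
Στ = 0 ⇒ T × 2.61 × 0.9361 = 143.9 ⇒ T = 143.9 / 2.443 = 58.9 N.

T ≈ 58.9 N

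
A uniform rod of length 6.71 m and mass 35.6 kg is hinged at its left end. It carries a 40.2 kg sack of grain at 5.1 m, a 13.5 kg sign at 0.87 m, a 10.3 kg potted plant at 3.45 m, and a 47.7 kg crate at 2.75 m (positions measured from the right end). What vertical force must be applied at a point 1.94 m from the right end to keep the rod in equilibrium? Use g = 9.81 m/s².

F ≈ 998 N

Take moments about the left end.
Beam weight: 35.6 × 9.81 = 349.2 N down at 3.355 m → arm 3.355 m, τ = 349.2 × 3.355 = 1172 N·m clockwise.
Sack of grain: 40.2 × 9.81 = 394.4 N down at 5.1 m → arm 1.61 m, τ = 394.4 × 1.61 = 635 N·m clockwise.
Sign: 13.5 × 9.81 = 132.4 N down at 0.87 m → arm 5.84 m, τ = 132.4 × 5.84 = 773.2 N·m clockwise.
Potted plant: 10.3 × 9.81 = 101 N down at 3.45 m → arm 3.26 m, τ = 101 × 3.26 = 329.3 N·m clockwise.
Crate: 47.7 × 9.81 = 467.9 N down at 2.75 m → arm 3.96 m, τ = 467.9 × 3.96 = 1853 N·m clockwise.
Net moment of the loads = 4762 N·m clockwise.
The upward force F acts at a point 1.94 m from the right end, arm 4.77 m, giving F × 4.77 counterclockwise.
Setting net torque to zero: F × 4.77 = 4762 → F = 4762 / 4.77 = 998 N.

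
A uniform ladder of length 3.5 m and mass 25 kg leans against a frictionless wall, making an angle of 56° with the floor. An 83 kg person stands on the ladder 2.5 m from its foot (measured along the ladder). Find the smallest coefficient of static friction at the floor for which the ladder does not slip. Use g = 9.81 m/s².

Choose the foot of the ladder as the axis so the floor normal and friction both act there and drop out.
Ladder weight 25×9.81 = 245.2 N acts at 1.75 m along the ladder; its horizontal arm is 1.75·cos56° = 0.9786 m → τ = 240 N·m clockwise.
Person: 83×9.81 = 814.2 N at 2.5 m → arm 1.398 m → τ = 1138 N·m clockwise.
Wall normal N acts horizontally at the top; its moment arm is the height L sinθ = 3.5·sin56° = 2.902 m, counterclockwise.
Στ = 0 ⇒ N × 2.902 = 1378 ⇒ N = 474.8 N.
ΣFx = 0 ⇒ f = N_wall = 474.8 N. ΣFy = 0 ⇒ N_floor = 1059 N.
μ_min = f / N_floor = 474.8 / 1059 = 0.448.

μ_min ≈ 0.448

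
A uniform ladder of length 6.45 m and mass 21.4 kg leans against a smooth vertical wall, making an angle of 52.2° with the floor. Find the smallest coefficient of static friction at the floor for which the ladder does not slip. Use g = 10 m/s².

Sum moments about the foot of the ladder (the floor normal and friction both act there and drop out).
Ladder weight 21.4×10 = 214 N acts at 3.225 m along the ladder; its horizontal arm is 3.225·cos52.2° = 1.977 m → τ = 423.1 N·m clockwise.
Wall normal N acts horizontally at the top; its moment arm is the height L sinθ = 6.45·sin52.2° = 5.096 m, counterclockwise.
Setting net torque to zero: N × 5.096 = 423.1 → N = 83.03 N.
ΣFx = 0 ⇒ f = N_wall = 83.03 N. ΣFy = 0 ⇒ N_floor = 214 N.
μ_min = f / N_floor = 83.03 / 214 = 0.388.

μ_min ≈ 0.388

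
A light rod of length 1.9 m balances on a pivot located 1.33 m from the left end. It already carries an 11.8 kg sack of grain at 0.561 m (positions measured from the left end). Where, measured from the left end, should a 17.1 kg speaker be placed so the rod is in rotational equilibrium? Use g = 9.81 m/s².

x ≈ 1.86 m from the left end

Take moments about the pivot (at 1.33 m from the left end).
Sack of grain: 11.8 × 9.81 = 115.8 N down at 0.561 m → arm 0.769 m, τ = 115.8 × 0.769 = 89.05 N·m counterclockwise.
Net moment of existing loads = 89.05 N·m counterclockwise.
The speaker weighs 17.1 × 9.81 = 167.8 N and must supply an equal clockwise moment, so its lever arm about the pivot is 89.05 / 167.8 = 0.531 m.
That puts it at 1.33 + 0.531 = 1.86 m from the left end.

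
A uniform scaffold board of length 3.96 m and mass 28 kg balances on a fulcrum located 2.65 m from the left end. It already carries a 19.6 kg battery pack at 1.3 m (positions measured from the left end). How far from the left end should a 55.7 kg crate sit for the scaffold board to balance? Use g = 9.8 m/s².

x ≈ 3.46 m from the left end

About the fulcrum (at 2.65 m from the left end):
Beam weight: 28 × 9.8 = 274.4 N down at 1.98 m → arm 0.67 m, τ = 274.4 × 0.67 = 183.8 N·m counterclockwise.
Battery pack: 19.6 × 9.8 = 192.1 N down at 1.3 m → arm 1.35 m, τ = 192.1 × 1.35 = 259.3 N·m counterclockwise.
Net moment of existing loads = 443.1 N·m counterclockwise.
The crate weighs 55.7 × 9.8 = 545.9 N and must supply an equal clockwise moment, so its lever arm about the fulcrum is 443.1 / 545.9 = 0.812 m.
That puts it at 2.65 + 0.812 = 3.46 m from the left end.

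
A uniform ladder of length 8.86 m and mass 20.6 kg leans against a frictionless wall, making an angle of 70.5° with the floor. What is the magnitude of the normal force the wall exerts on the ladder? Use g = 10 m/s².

N_wall ≈ 36.5 N

Choose the foot of the ladder as the axis so the floor normal and friction both act there and drop out.
Ladder weight 20.6×10 = 206 N acts at 4.43 m along the ladder; its horizontal arm is 4.43·cos70.5° = 1.479 m → τ = 304.7 N·m clockwise.
Wall normal N acts horizontally at the top; its moment arm is the height L sinθ = 8.86·sin70.5° = 8.352 m, counterclockwise.
For rotational equilibrium, N × 8.352 = 304.7, so N = 36.5 N.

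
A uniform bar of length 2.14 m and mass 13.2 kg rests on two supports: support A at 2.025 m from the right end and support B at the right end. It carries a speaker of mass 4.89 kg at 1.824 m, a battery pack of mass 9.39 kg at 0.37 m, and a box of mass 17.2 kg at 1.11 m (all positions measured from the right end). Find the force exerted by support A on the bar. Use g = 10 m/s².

About support B:
Beam weight: 13.2 × 10 = 132 N down at 1.07 m → arm 1.07 m, τ = 132 × 1.07 = 141.2 N·m counterclockwise.
Speaker: 4.89 × 10 = 48.9 N down at 1.824 m → arm 1.824 m, τ = 48.9 × 1.824 = 89.19 N·m counterclockwise.
Battery pack: 9.39 × 10 = 93.9 N down at 0.37 m → arm 0.37 m, τ = 93.9 × 0.37 = 34.74 N·m counterclockwise.
Box: 17.2 × 10 = 172 N down at 1.11 m → arm 1.11 m, τ = 172 × 1.11 = 190.9 N·m counterclockwise.
Net load moment about support B = 456 N·m counterclockwise.
Reaction R at support A is upward at 2.025 m, arm 2.025 m → moment R × 2.025 clockwise.
For rotational equilibrium, R × 2.025 = 456, so R = 225 N.

R_A ≈ 225 N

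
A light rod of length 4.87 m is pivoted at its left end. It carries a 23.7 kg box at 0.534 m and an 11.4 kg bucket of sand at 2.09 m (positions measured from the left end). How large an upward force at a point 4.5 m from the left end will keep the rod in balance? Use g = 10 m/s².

F ≈ 81.1 N

About the left end:
Box: 23.7 × 10 = 237 N down at 0.534 m → arm 0.534 m, τ = 237 × 0.534 = 126.6 N·m clockwise.
Bucket of sand: 11.4 × 10 = 114 N down at 2.09 m → arm 2.09 m, τ = 114 × 2.09 = 238.3 N·m clockwise.
Net moment of the loads = 364.9 N·m clockwise.
The upward force F acts at a point 4.5 m from the left end, arm 4.5 m, giving F × 4.5 counterclockwise.
Στ = 0 ⇒ F × 4.5 = 364.9 ⇒ F = 364.9 / 4.5 = 81.1 N.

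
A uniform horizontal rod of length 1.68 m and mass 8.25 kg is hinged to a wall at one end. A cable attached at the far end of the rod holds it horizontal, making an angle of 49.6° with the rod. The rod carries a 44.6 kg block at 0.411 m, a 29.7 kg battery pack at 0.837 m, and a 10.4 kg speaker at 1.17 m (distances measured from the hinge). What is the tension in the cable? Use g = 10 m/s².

Choose the hinge as the axis so the unknown hinge reaction has zero arm there.
Beam weight: 8.25 × 10 = 82.5 N down at 0.84 m → arm 0.84 m, τ = 82.5 × 0.84 = 69.3 N·m clockwise.
Block: 44.6 × 10 = 446 N down at 0.411 m → arm 0.411 m, τ = 446 × 0.411 = 183.3 N·m clockwise.
Battery pack: 29.7 × 10 = 297 N down at 0.837 m → arm 0.837 m, τ = 297 × 0.837 = 248.6 N·m clockwise.
Speaker: 10.4 × 10 = 104 N down at 1.17 m → arm 1.17 m, τ = 104 × 1.17 = 121.7 N·m clockwise.
Total clockwise load moment = 622.9 N·m.
The cable tension T acts at 1.68 m; only its component perpendicular to the rod, T sinθ, produces torque. sin 49.6° = 0.7615.
For rotational equilibrium, T × 1.68 × 0.7615 = 622.9, so T = 622.9 / 1.279 = 487 N.

T ≈ 487 N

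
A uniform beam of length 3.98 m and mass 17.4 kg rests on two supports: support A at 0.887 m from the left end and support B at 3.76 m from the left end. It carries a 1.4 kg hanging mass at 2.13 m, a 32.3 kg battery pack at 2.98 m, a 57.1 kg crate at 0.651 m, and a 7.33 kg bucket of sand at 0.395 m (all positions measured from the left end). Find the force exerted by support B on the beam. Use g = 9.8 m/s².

Sum moments about support A (its reaction then has zero moment arm).
Beam weight: 17.4 × 9.8 = 170.5 N down at 1.99 m → arm 1.103 m, τ = 170.5 × 1.103 = 188.1 N·m clockwise.
Hanging mass: 1.4 × 9.8 = 13.72 N down at 2.13 m → arm 1.243 m, τ = 13.72 × 1.243 = 17.05 N·m clockwise.
Battery pack: 32.3 × 9.8 = 316.5 N down at 2.98 m → arm 2.093 m, τ = 316.5 × 2.093 = 662.4 N·m clockwise.
Crate: 57.1 × 9.8 = 559.6 N down at 0.651 m → arm 0.236 m, τ = 559.6 × 0.236 = 132.1 N·m counterclockwise.
Bucket of sand: 7.33 × 9.8 = 71.83 N down at 0.395 m → arm 0.492 m, τ = 71.83 × 0.492 = 35.34 N·m counterclockwise.
Net load moment about support A = 700.1 N·m clockwise.
Reaction R at support B is upward at 3.76 m, arm 2.873 m → moment R × 2.873 counterclockwise.
Στ = 0 ⇒ R × 2.873 = 700.1 ⇒ R = 244 N.

R_B ≈ 244 N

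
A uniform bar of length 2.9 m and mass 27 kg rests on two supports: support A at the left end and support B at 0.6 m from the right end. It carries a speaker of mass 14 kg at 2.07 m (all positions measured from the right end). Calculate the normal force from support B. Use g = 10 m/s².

R_B ≈ 221 N

Choose support A as the axis so its reaction then has zero moment arm.
Beam weight: 27 × 10 = 270 N down at 1.45 m → arm 1.45 m, τ = 270 × 1.45 = 391.5 N·m clockwise.
Speaker: 14 × 10 = 140 N down at 2.07 m → arm 0.83 m, τ = 140 × 0.83 = 116.2 N·m clockwise.
Net load moment about support A = 507.7 N·m clockwise.
Reaction R at support B is upward at 0.6 m, arm 2.3 m → moment R × 2.3 counterclockwise.
Balancing moments: R × 2.3 = 507.7, giving R = 221 N.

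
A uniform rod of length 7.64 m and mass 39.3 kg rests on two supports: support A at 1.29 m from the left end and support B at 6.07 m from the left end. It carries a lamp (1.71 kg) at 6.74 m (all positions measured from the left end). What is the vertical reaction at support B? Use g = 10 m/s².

R_B ≈ 228 N

Sum moments about support A (its reaction then has zero moment arm).
Beam weight: 39.3 × 10 = 393 N down at 3.82 m → arm 2.53 m, τ = 393 × 2.53 = 994.3 N·m clockwise.
Lamp: 1.71 × 10 = 17.1 N down at 6.74 m → arm 5.45 m, τ = 17.1 × 5.45 = 93.2 N·m clockwise.
Net load moment about support A = 1088 N·m clockwise.
Reaction R at support B is upward at 6.07 m, arm 4.78 m → moment R × 4.78 counterclockwise.
Στ = 0 ⇒ R × 4.78 = 1088 ⇒ R = 228 N.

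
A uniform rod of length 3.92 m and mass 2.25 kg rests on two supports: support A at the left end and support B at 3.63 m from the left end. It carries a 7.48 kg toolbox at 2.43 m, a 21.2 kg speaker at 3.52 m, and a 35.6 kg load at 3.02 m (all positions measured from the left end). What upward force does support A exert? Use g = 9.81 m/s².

Take moments about support B.
Beam weight: 2.25 × 9.81 = 22.07 N down at 1.96 m → arm 1.67 m, τ = 22.07 × 1.67 = 36.86 N·m counterclockwise.
Toolbox: 7.48 × 9.81 = 73.38 N down at 2.43 m → arm 1.2 m, τ = 73.38 × 1.2 = 88.06 N·m counterclockwise.
Speaker: 21.2 × 9.81 = 208 N down at 3.52 m → arm 0.11 m, τ = 208 × 0.11 = 22.88 N·m counterclockwise.
Load: 35.6 × 9.81 = 349.2 N down at 3.02 m → arm 0.61 m, τ = 349.2 × 0.61 = 213 N·m counterclockwise.
Net load moment about support B = 360.8 N·m counterclockwise.
Reaction R at support A is upward at 0 m, arm 3.63 m → moment R × 3.63 clockwise.
For rotational equilibrium, R × 3.63 = 360.8, so R = 99.4 N.

R_A ≈ 99.4 N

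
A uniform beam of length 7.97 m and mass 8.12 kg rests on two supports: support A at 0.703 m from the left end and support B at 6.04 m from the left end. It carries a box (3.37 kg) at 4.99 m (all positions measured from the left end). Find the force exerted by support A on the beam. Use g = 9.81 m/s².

R_A ≈ 37.2 N

Sum moments about support B (its reaction then has zero moment arm).
Beam weight: 8.12 × 9.81 = 79.66 N down at 3.985 m → arm 2.055 m, τ = 79.66 × 2.055 = 163.7 N·m counterclockwise.
Box: 3.37 × 9.81 = 33.06 N down at 4.99 m → arm 1.05 m, τ = 33.06 × 1.05 = 34.71 N·m counterclockwise.
Net load moment about support B = 198.4 N·m counterclockwise.
Reaction R at support A is upward at 0.703 m, arm 5.337 m → moment R × 5.337 clockwise.
Setting net torque to zero: R × 5.337 = 198.4 → R = 37.2 N.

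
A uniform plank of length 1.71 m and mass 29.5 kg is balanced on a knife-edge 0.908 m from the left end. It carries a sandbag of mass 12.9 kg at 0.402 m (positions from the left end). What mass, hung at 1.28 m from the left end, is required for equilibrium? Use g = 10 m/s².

m ≈ 21.7 kg

About the knife-edge (at 0.908 m from the left end):
Beam weight: 29.5 × 10 = 295 N down at 0.855 m → arm 0.053 m, τ = 295 × 0.053 = 15.63 N·m counterclockwise.
Sandbag: 12.9 × 10 = 129 N down at 0.402 m → arm 0.506 m, τ = 129 × 0.506 = 65.27 N·m counterclockwise.
Net moment of known loads = 80.9 N·m counterclockwise.
An unknown mass m at 1.28 m has arm 0.372 m; its moment is m·g·0.372 clockwise.
Στ = 0 ⇒ m × 10 × 0.372 = 80.9 ⇒ m = 80.9 / (10 × 0.372) = 21.7 kg.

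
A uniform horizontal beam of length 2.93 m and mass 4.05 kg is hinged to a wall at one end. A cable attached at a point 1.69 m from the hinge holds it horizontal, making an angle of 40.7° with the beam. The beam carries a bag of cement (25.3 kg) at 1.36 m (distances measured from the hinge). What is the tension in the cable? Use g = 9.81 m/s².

Choose the hinge as the axis so the unknown hinge reaction has zero arm there.
Beam weight: 4.05 × 9.81 = 39.73 N down at 1.465 m → arm 1.465 m, τ = 39.73 × 1.465 = 58.2 N·m clockwise.
Bag of cement: 25.3 × 9.81 = 248.2 N down at 1.36 m → arm 1.36 m, τ = 248.2 × 1.36 = 337.6 N·m clockwise.
Total clockwise load moment = 395.8 N·m.
The cable tension T acts at 1.69 m; only its component perpendicular to the beam, T sinθ, produces torque. sin 40.7° = 0.6521.
Setting net torque to zero: T × 1.69 × 0.6521 = 395.8 → T = 395.8 / 1.102 = 359 N.

T ≈ 359 N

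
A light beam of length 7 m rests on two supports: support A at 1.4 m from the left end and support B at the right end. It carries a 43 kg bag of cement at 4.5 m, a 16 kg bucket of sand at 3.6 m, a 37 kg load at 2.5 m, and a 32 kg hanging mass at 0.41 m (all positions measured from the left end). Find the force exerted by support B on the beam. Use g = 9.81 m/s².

R_B ≈ 311 N

Take moments about support A.
Bag of cement: 43 × 9.81 = 421.8 N down at 4.5 m → arm 3.1 m, τ = 421.8 × 3.1 = 1308 N·m clockwise.
Bucket of sand: 16 × 9.81 = 157 N down at 3.6 m → arm 2.2 m, τ = 157 × 2.2 = 345.4 N·m clockwise.
Load: 37 × 9.81 = 363 N down at 2.5 m → arm 1.1 m, τ = 363 × 1.1 = 399.3 N·m clockwise.
Hanging mass: 32 × 9.81 = 313.9 N down at 0.41 m → arm 0.99 m, τ = 313.9 × 0.99 = 310.8 N·m counterclockwise.
Net load moment about support A = 1742 N·m clockwise.
Reaction R at support B is upward at 7 m, arm 5.6 m → moment R × 5.6 counterclockwise.
Balancing moments: R × 5.6 = 1742, giving R = 311 N.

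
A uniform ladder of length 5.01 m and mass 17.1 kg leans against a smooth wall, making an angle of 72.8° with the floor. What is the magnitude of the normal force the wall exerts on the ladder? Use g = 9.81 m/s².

N_wall ≈ 26 N

About the foot of the ladder:
Ladder weight 17.1×9.81 = 167.8 N acts at 2.505 m along the ladder; its horizontal arm is 2.505·cos72.8° = 0.7407 m → τ = 124.3 N·m clockwise.
Wall normal N acts horizontally at the top; its moment arm is the height L sinθ = 5.01·sin72.8° = 4.786 m, counterclockwise.
Setting net torque to zero: N × 4.786 = 124.3 → N = 26 N.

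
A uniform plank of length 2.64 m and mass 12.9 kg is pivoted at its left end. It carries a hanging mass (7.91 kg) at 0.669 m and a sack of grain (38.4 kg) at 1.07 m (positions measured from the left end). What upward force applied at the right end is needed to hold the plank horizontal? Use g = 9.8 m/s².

Choose the left end as the axis so the unknown pivot reaction has zero arm there.
Beam weight: 12.9 × 9.8 = 126.4 N down at 1.32 m → arm 1.32 m, τ = 126.4 × 1.32 = 166.8 N·m clockwise.
Hanging mass: 7.91 × 9.8 = 77.52 N down at 0.669 m → arm 0.669 m, τ = 77.52 × 0.669 = 51.86 N·m clockwise.
Sack of grain: 38.4 × 9.8 = 376.3 N down at 1.07 m → arm 1.07 m, τ = 376.3 × 1.07 = 402.6 N·m clockwise.
Net moment of the loads = 621.3 N·m clockwise.
The upward force F acts at the right end, arm 2.64 m, giving F × 2.64 counterclockwise.
For rotational equilibrium, F × 2.64 = 621.3, so F = 621.3 / 2.64 = 235 N.

F ≈ 235 N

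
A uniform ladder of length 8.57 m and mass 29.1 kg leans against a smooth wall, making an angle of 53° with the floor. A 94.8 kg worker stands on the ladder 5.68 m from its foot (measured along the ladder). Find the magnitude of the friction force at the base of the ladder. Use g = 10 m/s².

Taking torques about the foot of the ladder:
Ladder weight 29.1×10 = 291 N acts at 4.285 m along the ladder; its horizontal arm is 4.285·cos53° = 2.579 m → τ = 750.5 N·m clockwise.
Worker: 94.8×10 = 948 N at 5.68 m → arm 3.418 m → τ = 3240 N·m clockwise.
Wall normal N acts horizontally at the top; its moment arm is the height L sinθ = 8.57·sin53° = 6.844 m, counterclockwise.
Balancing moments: N × 6.844 = 3990, giving N = 583 N.
ΣFx = 0: friction at the foot balances the wall's push, so f = N_wall = 583 N.

f ≈ 583 N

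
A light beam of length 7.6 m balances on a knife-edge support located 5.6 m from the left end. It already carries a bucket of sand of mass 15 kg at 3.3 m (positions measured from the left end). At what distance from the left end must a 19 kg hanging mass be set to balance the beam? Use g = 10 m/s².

x ≈ 7.42 m from the left end

About the knife-edge support (at 5.6 m from the left end):
Bucket of sand: 15 × 10 = 150 N down at 3.3 m → arm 2.3 m, τ = 150 × 2.3 = 345 N·m counterclockwise.
Net moment of existing loads = 345 N·m counterclockwise.
The hanging mass weighs 19 × 10 = 190 N and must supply an equal clockwise moment, so its lever arm about the knife-edge support is 345 / 190 = 1.82 m.
That puts it at 5.6 + 1.82 = 7.42 m from the left end.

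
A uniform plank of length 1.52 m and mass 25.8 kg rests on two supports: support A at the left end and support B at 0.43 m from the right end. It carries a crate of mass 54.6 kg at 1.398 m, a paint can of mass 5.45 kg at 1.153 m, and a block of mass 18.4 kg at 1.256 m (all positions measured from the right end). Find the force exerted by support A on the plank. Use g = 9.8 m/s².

R_A ≈ 724 N

Sum moments about support B (its reaction then has zero moment arm).
Beam weight: 25.8 × 9.8 = 252.8 N down at 0.76 m → arm 0.33 m, τ = 252.8 × 0.33 = 83.42 N·m counterclockwise.
Crate: 54.6 × 9.8 = 535.1 N down at 1.398 m → arm 0.968 m, τ = 535.1 × 0.968 = 518 N·m counterclockwise.
Paint can: 5.45 × 9.8 = 53.41 N down at 1.153 m → arm 0.723 m, τ = 53.41 × 0.723 = 38.62 N·m counterclockwise.
Block: 18.4 × 9.8 = 180.3 N down at 1.256 m → arm 0.826 m, τ = 180.3 × 0.826 = 148.9 N·m counterclockwise.
Net load moment about support B = 788.9 N·m counterclockwise.
Reaction R at support A is upward at 1.52 m, arm 1.09 m → moment R × 1.09 clockwise.
Στ = 0 ⇒ R × 1.09 = 788.9 ⇒ R = 724 N.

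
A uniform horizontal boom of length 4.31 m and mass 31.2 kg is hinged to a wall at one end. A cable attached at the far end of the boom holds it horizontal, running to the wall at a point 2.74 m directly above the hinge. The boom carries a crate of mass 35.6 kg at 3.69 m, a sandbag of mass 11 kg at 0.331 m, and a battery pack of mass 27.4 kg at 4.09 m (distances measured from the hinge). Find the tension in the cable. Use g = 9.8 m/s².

T ≈ 1330 N

About the hinge:
Beam weight: 31.2 × 9.8 = 305.8 N down at 2.155 m → arm 2.155 m, τ = 305.8 × 2.155 = 659 N·m clockwise.
Crate: 35.6 × 9.8 = 348.9 N down at 3.69 m → arm 3.69 m, τ = 348.9 × 3.69 = 1287 N·m clockwise.
Sandbag: 11 × 9.8 = 107.8 N down at 0.331 m → arm 0.331 m, τ = 107.8 × 0.331 = 35.68 N·m clockwise.
Battery pack: 27.4 × 9.8 = 268.5 N down at 4.09 m → arm 4.09 m, τ = 268.5 × 4.09 = 1098 N·m clockwise.
Total clockwise load moment = 3080 N·m.
The cable tension T acts at 4.31 m; only its component perpendicular to the boom, T sinθ, produces torque. sinθ = h/√(h²+d²) = 2.74/√(2.74²+4.31²) = 0.5365.
Στ = 0 ⇒ T × 4.31 × 0.5365 = 3080 ⇒ T = 3080 / 2.312 = 1330 N.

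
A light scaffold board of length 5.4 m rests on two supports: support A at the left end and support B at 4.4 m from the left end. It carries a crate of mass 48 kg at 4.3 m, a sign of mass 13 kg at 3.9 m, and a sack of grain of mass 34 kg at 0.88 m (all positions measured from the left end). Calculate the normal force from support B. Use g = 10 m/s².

Taking torques about support A:
Crate: 48 × 10 = 480 N down at 4.3 m → arm 4.3 m, τ = 480 × 4.3 = 2064 N·m clockwise.
Sign: 13 × 10 = 130 N down at 3.9 m → arm 3.9 m, τ = 130 × 3.9 = 507 N·m clockwise.
Sack of grain: 34 × 10 = 340 N down at 0.88 m → arm 0.88 m, τ = 340 × 0.88 = 299.2 N·m clockwise.
Net load moment about support A = 2870 N·m clockwise.
Reaction R at support B is upward at 4.4 m, arm 4.4 m → moment R × 4.4 counterclockwise.
Setting net torque to zero: R × 4.4 = 2870 → R = 652 N.

R_B ≈ 652 N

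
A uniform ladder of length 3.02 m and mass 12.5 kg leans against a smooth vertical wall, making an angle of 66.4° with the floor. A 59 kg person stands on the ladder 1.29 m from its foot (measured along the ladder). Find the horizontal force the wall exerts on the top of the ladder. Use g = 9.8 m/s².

N_wall ≈ 135 N

Sum moments about the foot of the ladder (the floor normal and friction both act there and drop out).
Ladder weight 12.5×9.8 = 122.5 N acts at 1.51 m along the ladder; its horizontal arm is 1.51·cos66.4° = 0.6045 m → τ = 74.05 N·m clockwise.
Person: 59×9.8 = 578.2 N at 1.29 m → arm 0.5165 m → τ = 298.6 N·m clockwise.
Wall normal N acts horizontally at the top; its moment arm is the height L sinθ = 3.02·sin66.4° = 2.767 m, counterclockwise.
Setting net torque to zero: N × 2.767 = 372.7 → N = 135 N.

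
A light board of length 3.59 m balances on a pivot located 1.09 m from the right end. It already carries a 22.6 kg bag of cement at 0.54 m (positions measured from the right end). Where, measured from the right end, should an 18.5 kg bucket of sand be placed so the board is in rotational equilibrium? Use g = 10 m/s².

Taking torques about the pivot (at 1.09 m from the right end):
Bag of cement: 22.6 × 10 = 226 N down at 0.54 m → arm 0.55 m, τ = 226 × 0.55 = 124.3 N·m clockwise.
Net moment of existing loads = 124.3 N·m clockwise.
The bucket of sand weighs 18.5 × 10 = 185 N and must supply an equal counterclockwise moment, so its lever arm about the pivot is 124.3 / 185 = 0.672 m.
That puts it at 1.09 + 0.672 = 1.76 m from the right end.

x ≈ 1.76 m from the right end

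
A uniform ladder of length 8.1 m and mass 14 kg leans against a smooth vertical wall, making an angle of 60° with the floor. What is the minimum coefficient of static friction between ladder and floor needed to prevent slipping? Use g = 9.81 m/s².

μ_min ≈ 0.289

Taking torques about the foot of the ladder:
Ladder weight 14×9.81 = 137.3 N acts at 4.05 m along the ladder; its horizontal arm is 4.05·cos60° = 2.025 m → τ = 278 N·m clockwise.
Wall normal N acts horizontally at the top; its moment arm is the height L sinθ = 8.1·sin60° = 7.015 m, counterclockwise.
Balancing moments: N × 7.015 = 278, giving N = 39.63 N.
ΣFx = 0 ⇒ f = N_wall = 39.63 N. ΣFy = 0 ⇒ N_floor = 137.3 N.
μ_min = f / N_floor = 39.63 / 137.3 = 0.289.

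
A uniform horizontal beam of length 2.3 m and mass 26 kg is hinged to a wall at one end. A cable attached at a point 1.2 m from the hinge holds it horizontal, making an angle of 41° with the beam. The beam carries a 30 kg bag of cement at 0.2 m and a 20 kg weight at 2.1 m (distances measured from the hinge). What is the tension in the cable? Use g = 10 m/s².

T ≈ 989 N

Choose the hinge as the axis so the unknown hinge reaction has zero arm there.
Beam weight: 26 × 10 = 260 N down at 1.15 m → arm 1.15 m, τ = 260 × 1.15 = 299 N·m clockwise.
Bag of cement: 30 × 10 = 300 N down at 0.2 m → arm 0.2 m, τ = 300 × 0.2 = 60 N·m clockwise.
Weight: 20 × 10 = 200 N down at 2.1 m → arm 2.1 m, τ = 200 × 2.1 = 420 N·m clockwise.
Total clockwise load moment = 779 N·m.
The cable tension T acts at 1.2 m; only its component perpendicular to the beam, T sinθ, produces torque. sin 41° = 0.6561.
Στ = 0 ⇒ T × 1.2 × 0.6561 = 779 ⇒ T = 779 / 0.7873 = 989 N.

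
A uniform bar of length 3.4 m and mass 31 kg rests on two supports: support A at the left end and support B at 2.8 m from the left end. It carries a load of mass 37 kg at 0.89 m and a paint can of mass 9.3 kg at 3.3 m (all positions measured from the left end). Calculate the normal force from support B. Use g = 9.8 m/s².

R_B ≈ 407 N

Take moments about support A.
Beam weight: 31 × 9.8 = 303.8 N down at 1.7 m → arm 1.7 m, τ = 303.8 × 1.7 = 516.5 N·m clockwise.
Load: 37 × 9.8 = 362.6 N down at 0.89 m → arm 0.89 m, τ = 362.6 × 0.89 = 322.7 N·m clockwise.
Paint can: 9.3 × 9.8 = 91.14 N down at 3.3 m → arm 3.3 m, τ = 91.14 × 3.3 = 300.8 N·m clockwise.
Net load moment about support A = 1140 N·m clockwise.
Reaction R at support B is upward at 2.8 m, arm 2.8 m → moment R × 2.8 counterclockwise.
For rotational equilibrium, R × 2.8 = 1140, so R = 407 N.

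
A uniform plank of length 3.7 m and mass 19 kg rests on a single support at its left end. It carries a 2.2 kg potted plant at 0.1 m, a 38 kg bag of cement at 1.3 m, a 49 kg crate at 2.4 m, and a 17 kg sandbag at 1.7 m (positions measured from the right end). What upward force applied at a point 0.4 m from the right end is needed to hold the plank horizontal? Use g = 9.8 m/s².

F ≈ 689 N

Take moments about the left end.
Beam weight: 19 × 9.8 = 186.2 N down at 1.85 m → arm 1.85 m, τ = 186.2 × 1.85 = 344.5 N·m clockwise.
Potted plant: 2.2 × 9.8 = 21.56 N down at 0.1 m → arm 3.6 m, τ = 21.56 × 3.6 = 77.62 N·m clockwise.
Bag of cement: 38 × 9.8 = 372.4 N down at 1.3 m → arm 2.4 m, τ = 372.4 × 2.4 = 893.8 N·m clockwise.
Crate: 49 × 9.8 = 480.2 N down at 2.4 m → arm 1.3 m, τ = 480.2 × 1.3 = 624.3 N·m clockwise.
Sandbag: 17 × 9.8 = 166.6 N down at 1.7 m → arm 2 m, τ = 166.6 × 2 = 333.2 N·m clockwise.
Net moment of the loads = 2273 N·m clockwise.
The upward force F acts at a point 0.4 m from the right end, arm 3.3 m, giving F × 3.3 counterclockwise.
Balancing moments: F × 3.3 = 2273, giving F = 2273 / 3.3 = 689 N.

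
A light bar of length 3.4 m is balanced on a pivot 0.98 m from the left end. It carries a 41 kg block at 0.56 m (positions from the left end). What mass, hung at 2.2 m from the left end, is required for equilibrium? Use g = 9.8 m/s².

Taking torques about the pivot (at 0.98 m from the left end):
Block: 41 × 9.8 = 401.8 N down at 0.56 m → arm 0.42 m, τ = 401.8 × 0.42 = 168.8 N·m counterclockwise.
Net moment of known loads = 168.8 N·m counterclockwise.
An unknown mass m at 2.2 m has arm 1.22 m; its moment is m·g·1.22 clockwise.
For rotational equilibrium, m × 9.8 × 1.22 = 168.8, so m = 168.8 / (9.8 × 1.22) = 14.1 kg.

m ≈ 14.1 kg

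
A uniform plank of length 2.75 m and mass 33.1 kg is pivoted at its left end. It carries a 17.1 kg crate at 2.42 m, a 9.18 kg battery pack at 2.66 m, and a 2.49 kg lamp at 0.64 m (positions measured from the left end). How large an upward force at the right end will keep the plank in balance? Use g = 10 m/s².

About the left end:
Beam weight: 33.1 × 10 = 331 N down at 1.375 m → arm 1.375 m, τ = 331 × 1.375 = 455.1 N·m clockwise.
Crate: 17.1 × 10 = 171 N down at 2.42 m → arm 2.42 m, τ = 171 × 2.42 = 413.8 N·m clockwise.
Battery pack: 9.18 × 10 = 91.8 N down at 2.66 m → arm 2.66 m, τ = 91.8 × 2.66 = 244.2 N·m clockwise.
Lamp: 2.49 × 10 = 24.9 N down at 0.64 m → arm 0.64 m, τ = 24.9 × 0.64 = 15.94 N·m clockwise.
Net moment of the loads = 1129 N·m clockwise.
The upward force F acts at the right end, arm 2.75 m, giving F × 2.75 counterclockwise.
For rotational equilibrium, F × 2.75 = 1129, so F = 1129 / 2.75 = 411 N.

F ≈ 411 N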